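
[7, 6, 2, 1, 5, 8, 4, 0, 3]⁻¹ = [7, 3, 2, 8, 6, 4, 1, 0, 5]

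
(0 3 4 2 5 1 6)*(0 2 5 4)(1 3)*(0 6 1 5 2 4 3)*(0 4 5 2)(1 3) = (0 2 1 3 6 5 4)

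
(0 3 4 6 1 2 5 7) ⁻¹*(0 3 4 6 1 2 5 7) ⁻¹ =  (0 5 1 4) (2 6 3 7) 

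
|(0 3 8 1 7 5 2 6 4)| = 9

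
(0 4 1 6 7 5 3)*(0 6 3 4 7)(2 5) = (0 7 2 5 4 1 3 6)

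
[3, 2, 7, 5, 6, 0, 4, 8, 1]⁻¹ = [5, 8, 1, 0, 6, 3, 4, 2, 7]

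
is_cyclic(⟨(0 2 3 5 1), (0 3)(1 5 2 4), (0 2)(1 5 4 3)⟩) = no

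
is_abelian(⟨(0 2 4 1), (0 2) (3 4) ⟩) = no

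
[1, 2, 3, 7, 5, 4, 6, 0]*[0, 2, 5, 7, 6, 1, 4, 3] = [2, 5, 7, 3, 1, 6, 4, 0]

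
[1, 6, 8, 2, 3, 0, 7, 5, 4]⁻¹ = [5, 0, 3, 4, 8, 7, 1, 6, 2]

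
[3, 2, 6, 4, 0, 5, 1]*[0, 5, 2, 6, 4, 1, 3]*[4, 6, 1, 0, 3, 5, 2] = [2, 1, 0, 3, 4, 6, 5]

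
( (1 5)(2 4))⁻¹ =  (1 5)(2 4)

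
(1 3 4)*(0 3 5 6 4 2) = (0 3 2)(1 5 6 4)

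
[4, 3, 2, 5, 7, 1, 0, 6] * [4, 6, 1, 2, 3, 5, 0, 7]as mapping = [0→3, 1→2, 2→1, 3→5, 4→7, 5→6, 6→4, 7→0]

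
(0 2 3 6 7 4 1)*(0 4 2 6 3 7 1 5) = (0 6 1 4 5) (2 7) 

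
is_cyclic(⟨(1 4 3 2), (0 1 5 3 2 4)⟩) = no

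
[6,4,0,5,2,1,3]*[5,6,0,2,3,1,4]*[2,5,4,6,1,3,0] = [1,6,3,5,2,0,4]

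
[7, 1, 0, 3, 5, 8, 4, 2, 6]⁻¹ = [2, 1, 7, 3, 6, 4, 8, 0, 5]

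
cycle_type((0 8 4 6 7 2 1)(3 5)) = 2.7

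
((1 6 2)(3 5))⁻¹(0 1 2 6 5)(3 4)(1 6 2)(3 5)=(0 6 1 2 3)(4 5)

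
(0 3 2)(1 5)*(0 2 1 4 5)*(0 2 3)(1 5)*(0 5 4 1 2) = (0 5 1)(2 3 4)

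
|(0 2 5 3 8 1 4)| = 7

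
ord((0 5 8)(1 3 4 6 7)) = 15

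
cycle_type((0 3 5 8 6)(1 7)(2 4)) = 2^2.5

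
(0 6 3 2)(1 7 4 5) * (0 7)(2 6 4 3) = (0 4 5 1)(2 7 3 6)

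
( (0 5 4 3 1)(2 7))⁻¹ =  (0 1 3 4 5)(2 7)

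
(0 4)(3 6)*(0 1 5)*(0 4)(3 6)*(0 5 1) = (0 5 4)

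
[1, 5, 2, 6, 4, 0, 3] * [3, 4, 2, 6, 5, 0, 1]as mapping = [0→4, 1→0, 2→2, 3→1, 4→5, 5→3, 6→6]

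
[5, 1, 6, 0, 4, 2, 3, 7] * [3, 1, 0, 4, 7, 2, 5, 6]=[2, 1, 5, 3, 7, 0, 4, 6]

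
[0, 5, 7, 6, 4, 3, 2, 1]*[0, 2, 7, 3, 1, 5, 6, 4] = [0, 5, 4, 6, 1, 3, 7, 2]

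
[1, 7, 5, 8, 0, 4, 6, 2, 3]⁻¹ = [4, 0, 7, 8, 5, 2, 6, 1, 3]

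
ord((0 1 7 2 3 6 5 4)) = 8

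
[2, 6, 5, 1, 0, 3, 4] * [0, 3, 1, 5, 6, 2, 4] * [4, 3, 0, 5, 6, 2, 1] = [3, 6, 0, 5, 4, 2, 1]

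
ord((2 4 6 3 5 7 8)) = 7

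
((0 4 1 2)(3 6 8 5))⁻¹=(0 2 1 4)(3 5 8 6)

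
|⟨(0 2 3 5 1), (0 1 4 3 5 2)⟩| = 720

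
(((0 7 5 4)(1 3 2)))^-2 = (0 5)(1 3 2)(4 7)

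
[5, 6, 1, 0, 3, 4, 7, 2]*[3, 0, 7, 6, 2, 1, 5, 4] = [1, 5, 0, 3, 6, 2, 4, 7]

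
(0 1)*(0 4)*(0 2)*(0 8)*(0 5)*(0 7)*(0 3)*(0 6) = (0 1 4 2 8 5 7 3 6)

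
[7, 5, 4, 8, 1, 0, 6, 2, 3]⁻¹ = [5, 4, 7, 8, 2, 1, 6, 0, 3]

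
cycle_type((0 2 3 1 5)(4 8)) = 2.5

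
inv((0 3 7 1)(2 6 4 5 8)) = (0 1 7 3)(2 8 5 4 6)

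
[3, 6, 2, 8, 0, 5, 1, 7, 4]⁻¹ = [4, 6, 2, 0, 8, 5, 1, 7, 3]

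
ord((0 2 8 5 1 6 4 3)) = 8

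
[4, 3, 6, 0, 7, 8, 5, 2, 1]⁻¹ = [3, 8, 7, 1, 0, 6, 2, 4, 5]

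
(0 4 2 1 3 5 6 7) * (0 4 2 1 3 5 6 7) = (0 2 3 6)(1 5 7 4)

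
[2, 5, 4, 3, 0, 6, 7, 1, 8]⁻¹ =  [4, 7, 0, 3, 2, 1, 5, 6, 8]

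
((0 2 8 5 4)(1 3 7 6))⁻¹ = (0 4 5 8 2)(1 6 7 3)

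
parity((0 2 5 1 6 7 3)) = even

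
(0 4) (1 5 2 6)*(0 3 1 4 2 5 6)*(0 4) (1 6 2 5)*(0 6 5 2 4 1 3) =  (0 2 1 4) (3 5) 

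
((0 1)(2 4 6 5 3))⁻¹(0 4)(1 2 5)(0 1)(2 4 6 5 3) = (0 4 3)(1 6)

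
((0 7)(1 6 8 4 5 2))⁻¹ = (0 7)(1 2 5 4 8 6)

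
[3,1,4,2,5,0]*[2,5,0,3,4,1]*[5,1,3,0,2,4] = [0,4,2,5,1,3]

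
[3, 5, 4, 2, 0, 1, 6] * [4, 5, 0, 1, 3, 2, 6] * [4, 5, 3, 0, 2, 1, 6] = [5, 3, 0, 4, 2, 1, 6]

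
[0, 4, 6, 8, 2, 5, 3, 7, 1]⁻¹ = [0, 8, 4, 6, 1, 5, 2, 7, 3]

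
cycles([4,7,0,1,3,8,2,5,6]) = (0 4 3 1 7 5 8 6 2)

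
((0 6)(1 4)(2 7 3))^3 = (0 6)(1 4)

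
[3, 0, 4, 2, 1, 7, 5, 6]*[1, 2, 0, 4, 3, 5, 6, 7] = [4, 1, 3, 0, 2, 7, 5, 6]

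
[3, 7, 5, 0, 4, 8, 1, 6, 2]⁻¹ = [3, 6, 8, 0, 4, 2, 7, 1, 5]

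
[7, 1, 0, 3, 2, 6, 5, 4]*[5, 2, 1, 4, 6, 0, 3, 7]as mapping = [0→7, 1→2, 2→5, 3→4, 4→1, 5→3, 6→0, 7→6]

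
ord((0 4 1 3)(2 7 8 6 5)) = 20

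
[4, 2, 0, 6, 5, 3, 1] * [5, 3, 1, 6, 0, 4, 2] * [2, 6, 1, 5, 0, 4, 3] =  [2, 6, 4, 1, 0, 3, 5]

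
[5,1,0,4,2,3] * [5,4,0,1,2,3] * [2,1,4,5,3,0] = [5,3,0,4,2,1]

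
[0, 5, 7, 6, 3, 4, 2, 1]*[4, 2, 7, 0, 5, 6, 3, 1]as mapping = [0→4, 1→6, 2→1, 3→3, 4→0, 5→5, 6→7, 7→2]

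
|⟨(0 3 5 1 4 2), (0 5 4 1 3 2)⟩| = 720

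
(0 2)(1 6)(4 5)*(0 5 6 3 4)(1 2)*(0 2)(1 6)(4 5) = (0 6)(1 3 5 2 4)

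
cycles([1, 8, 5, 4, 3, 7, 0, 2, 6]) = (0 1 8 6)(2 5 7)(3 4)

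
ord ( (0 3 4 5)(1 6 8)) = 12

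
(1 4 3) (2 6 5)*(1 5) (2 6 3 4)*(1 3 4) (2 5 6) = (1 5 2 4) (3 6) 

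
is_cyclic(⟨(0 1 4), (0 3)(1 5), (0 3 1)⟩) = no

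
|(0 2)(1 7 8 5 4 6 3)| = 14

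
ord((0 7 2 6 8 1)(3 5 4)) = 6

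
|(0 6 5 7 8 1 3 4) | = 8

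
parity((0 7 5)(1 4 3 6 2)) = even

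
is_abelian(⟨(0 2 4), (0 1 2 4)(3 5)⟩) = no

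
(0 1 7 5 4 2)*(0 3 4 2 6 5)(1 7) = (0 7)(2 3 4 6 5)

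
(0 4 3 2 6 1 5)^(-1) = (0 5 1 6 2 3 4)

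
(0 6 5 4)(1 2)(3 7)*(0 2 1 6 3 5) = (0 3 7 5 4 2 6)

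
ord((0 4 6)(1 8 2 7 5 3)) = 6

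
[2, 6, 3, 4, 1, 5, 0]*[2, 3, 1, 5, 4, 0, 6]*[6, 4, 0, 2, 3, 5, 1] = [4, 1, 5, 3, 2, 6, 0]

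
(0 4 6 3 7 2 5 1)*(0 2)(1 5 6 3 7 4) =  (0 1 2 6 7)(3 4)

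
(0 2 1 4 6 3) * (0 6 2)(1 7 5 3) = (1 4 2 7 5 3 6)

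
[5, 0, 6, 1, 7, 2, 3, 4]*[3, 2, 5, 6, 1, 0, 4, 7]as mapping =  [0→0, 1→3, 2→4, 3→2, 4→7, 5→5, 6→6, 7→1]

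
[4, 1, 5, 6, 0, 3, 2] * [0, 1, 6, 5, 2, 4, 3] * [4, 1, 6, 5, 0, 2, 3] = [6, 1, 0, 5, 4, 2, 3]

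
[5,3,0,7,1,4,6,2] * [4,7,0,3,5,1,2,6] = [1,3,4,6,7,5,2,0]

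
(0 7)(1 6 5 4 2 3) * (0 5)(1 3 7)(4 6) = (0 1 4 2 7 5 6)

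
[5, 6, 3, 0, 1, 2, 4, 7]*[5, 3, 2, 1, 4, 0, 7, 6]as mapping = [0→0, 1→7, 2→1, 3→5, 4→3, 5→2, 6→4, 7→6]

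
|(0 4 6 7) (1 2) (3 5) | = 4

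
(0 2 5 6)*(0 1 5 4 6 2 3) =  (0 3)(1 5 2 4 6)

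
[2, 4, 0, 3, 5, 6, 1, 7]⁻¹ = [2, 6, 0, 3, 1, 4, 5, 7]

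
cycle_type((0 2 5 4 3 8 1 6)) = 8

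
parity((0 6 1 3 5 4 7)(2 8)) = odd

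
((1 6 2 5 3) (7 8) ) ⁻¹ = (1 3 5 2 6) (7 8) 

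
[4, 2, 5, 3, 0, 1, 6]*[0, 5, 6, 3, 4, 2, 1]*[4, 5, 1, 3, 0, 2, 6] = [0, 6, 1, 3, 4, 2, 5]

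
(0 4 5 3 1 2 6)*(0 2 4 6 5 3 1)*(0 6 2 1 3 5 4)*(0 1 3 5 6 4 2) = (3 4 6)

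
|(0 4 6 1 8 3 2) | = 7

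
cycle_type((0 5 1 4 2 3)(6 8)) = 2.6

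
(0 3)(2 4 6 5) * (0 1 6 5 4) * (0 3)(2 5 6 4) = (1 4 6 2 3)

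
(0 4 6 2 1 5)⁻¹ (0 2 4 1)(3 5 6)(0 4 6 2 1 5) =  (0 2 3)(1 6 5 4)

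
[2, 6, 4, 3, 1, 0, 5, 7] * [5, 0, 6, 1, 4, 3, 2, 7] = [6, 2, 4, 1, 0, 5, 3, 7]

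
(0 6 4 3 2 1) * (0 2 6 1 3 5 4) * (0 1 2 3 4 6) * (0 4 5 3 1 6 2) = (2 5)(3 4)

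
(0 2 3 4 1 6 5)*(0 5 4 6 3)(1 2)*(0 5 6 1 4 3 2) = (0 4)(1 2 5 6 3)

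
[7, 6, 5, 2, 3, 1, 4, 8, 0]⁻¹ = [8, 5, 3, 4, 6, 2, 1, 0, 7]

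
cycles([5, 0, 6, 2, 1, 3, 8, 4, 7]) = (0 5 3 2 6 8 7 4 1)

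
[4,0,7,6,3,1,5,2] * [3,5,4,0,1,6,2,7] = [1,3,7,2,0,5,6,4]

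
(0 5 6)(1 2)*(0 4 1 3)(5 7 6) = (0 7 6 4 1 2 3)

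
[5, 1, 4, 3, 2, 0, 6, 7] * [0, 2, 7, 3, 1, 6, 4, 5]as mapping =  [0→6, 1→2, 2→1, 3→3, 4→7, 5→0, 6→4, 7→5]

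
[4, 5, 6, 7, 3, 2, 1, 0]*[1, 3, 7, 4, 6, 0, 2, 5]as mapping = [0→6, 1→0, 2→2, 3→5, 4→4, 5→7, 6→3, 7→1]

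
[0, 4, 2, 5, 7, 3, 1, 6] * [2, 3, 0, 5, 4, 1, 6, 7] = [2, 4, 0, 1, 7, 5, 3, 6]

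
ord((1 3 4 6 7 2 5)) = 7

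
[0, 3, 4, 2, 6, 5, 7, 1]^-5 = [0, 3, 4, 2, 6, 5, 7, 1]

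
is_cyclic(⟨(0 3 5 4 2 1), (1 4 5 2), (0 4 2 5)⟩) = no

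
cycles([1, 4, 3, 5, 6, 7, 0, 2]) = (0 1 4 6)(2 3 5 7)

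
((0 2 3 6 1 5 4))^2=(0 3 1 4 2 6 5)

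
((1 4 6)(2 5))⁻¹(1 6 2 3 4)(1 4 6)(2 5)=(1 5 3 6 4)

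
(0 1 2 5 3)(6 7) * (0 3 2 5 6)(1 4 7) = (0 4 7)(1 5 2 6)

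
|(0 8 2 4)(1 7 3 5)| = 4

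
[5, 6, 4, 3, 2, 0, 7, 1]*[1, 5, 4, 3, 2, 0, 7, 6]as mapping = [0→0, 1→7, 2→2, 3→3, 4→4, 5→1, 6→6, 7→5]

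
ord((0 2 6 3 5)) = 5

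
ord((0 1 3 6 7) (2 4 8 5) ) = 20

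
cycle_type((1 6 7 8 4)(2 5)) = 2.5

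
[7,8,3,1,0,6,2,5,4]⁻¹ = [4,3,6,2,8,7,5,0,1]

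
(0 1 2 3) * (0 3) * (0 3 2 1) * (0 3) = (0 3 2)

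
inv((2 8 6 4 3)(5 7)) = (2 3 4 6 8)(5 7)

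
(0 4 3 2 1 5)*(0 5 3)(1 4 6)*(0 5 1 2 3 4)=(0 6 2)(1 4 5)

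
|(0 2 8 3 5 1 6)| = 7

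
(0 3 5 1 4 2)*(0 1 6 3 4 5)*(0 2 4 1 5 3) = (0 1 3 2 5 6)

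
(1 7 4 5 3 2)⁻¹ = (1 2 3 5 4 7)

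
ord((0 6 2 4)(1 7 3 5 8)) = 20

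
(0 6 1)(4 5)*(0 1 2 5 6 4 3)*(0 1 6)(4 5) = (0 5 3 1 6 2 4)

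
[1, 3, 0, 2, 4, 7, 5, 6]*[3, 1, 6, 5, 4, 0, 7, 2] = [1, 5, 3, 6, 4, 2, 0, 7]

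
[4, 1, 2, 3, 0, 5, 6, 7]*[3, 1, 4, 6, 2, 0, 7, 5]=[2, 1, 4, 6, 3, 0, 7, 5]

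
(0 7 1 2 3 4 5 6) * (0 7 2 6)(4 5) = (0 2 3 5)(1 6 7)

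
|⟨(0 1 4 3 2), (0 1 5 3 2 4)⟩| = 120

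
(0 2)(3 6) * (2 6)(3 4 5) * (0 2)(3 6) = (0 3)(4 5 6)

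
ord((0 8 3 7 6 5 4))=7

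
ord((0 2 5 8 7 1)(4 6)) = 6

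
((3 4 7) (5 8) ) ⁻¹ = (3 7 4) (5 8) 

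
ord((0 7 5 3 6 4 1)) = 7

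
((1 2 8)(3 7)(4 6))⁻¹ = (1 8 2)(3 7)(4 6)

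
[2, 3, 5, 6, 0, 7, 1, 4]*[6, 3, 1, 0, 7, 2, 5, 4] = [1, 0, 2, 5, 6, 4, 3, 7]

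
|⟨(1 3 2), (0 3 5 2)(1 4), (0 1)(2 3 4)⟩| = 720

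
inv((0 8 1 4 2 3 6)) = (0 6 3 2 4 1 8)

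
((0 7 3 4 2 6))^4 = (0 2 3)(4 7 6)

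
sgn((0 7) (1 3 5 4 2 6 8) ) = -1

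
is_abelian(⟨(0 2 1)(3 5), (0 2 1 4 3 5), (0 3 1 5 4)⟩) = no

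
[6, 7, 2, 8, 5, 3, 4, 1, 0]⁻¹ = [8, 7, 2, 5, 6, 4, 0, 1, 3]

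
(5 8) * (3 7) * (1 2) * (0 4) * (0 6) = (0 4 6)(1 2)(3 7)(5 8)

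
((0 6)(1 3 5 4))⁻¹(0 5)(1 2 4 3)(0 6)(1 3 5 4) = (1 5 3 2)(4 6)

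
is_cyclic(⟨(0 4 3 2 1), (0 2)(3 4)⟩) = no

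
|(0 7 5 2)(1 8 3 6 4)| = 20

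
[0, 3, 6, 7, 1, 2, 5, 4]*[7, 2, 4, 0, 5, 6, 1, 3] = [7, 0, 1, 3, 2, 4, 6, 5]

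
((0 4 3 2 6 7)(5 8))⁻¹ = (0 7 6 2 3 4)(5 8)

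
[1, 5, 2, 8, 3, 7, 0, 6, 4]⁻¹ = [6, 0, 2, 4, 8, 1, 7, 5, 3]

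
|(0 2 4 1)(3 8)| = 4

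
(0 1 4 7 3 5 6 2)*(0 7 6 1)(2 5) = (1 4 6 5)(2 7 3)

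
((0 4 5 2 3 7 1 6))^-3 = (0 7 5 6 3 4 1 2)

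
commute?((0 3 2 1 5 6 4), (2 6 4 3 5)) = no:(0 3 2 1 5 6 4)*(2 6 4 3 5) = (0 5 4)(1 2)(3 6), (2 6 4 3 5)*(0 3 2 1 5 6 4) = (0 3 6)(1 5)(2 4)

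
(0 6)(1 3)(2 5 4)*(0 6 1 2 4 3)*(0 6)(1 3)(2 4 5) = (0 3 4 5 1 6)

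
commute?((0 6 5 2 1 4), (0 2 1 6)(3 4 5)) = no:(0 6 5 2 1 4) * (0 2 1 6)(3 4 5) = (1 5)(2 6 3 4), (0 2 1 6)(3 4 5) * (0 6 5 2 1 4) = (0 1 5 3)(2 4)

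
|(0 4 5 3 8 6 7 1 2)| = 9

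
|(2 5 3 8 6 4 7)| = 7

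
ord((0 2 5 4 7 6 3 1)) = 8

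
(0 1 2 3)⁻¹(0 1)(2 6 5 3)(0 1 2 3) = (0 3 6 5)(1 2)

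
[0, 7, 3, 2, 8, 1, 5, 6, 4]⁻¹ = [0, 5, 3, 2, 8, 6, 7, 1, 4]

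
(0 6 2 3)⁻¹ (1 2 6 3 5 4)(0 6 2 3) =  (0 5 4 1 3 2)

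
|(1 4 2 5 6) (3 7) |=10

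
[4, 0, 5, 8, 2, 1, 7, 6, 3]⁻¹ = [1, 5, 4, 8, 0, 2, 7, 6, 3]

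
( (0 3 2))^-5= (0 3 2)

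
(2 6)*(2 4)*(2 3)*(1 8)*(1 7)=(1 8 7)(2 6 4 3)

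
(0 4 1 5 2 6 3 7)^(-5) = (0 5 3 4 2 7 1 6)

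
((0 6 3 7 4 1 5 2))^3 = (0 7 5 6 4 2 3 1)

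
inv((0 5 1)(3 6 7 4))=(0 1 5)(3 4 7 6)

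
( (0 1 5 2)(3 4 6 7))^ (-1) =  (0 2 5 1)(3 7 6 4)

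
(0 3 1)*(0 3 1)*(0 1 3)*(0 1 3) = ()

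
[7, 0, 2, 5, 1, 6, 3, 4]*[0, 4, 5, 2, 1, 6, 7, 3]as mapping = [0→3, 1→0, 2→5, 3→6, 4→4, 5→7, 6→2, 7→1]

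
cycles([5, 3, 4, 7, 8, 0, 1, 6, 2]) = (0 5)(1 3 7 6)(2 4 8)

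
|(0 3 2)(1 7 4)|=3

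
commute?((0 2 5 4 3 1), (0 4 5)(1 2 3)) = no:(0 2 5 4 3 1)*(0 4 5)(1 2 3) = (0 3 2)(1 4), (0 4 5)(1 2 3)*(0 2 5 4 3 1) = (0 3)(1 5 2)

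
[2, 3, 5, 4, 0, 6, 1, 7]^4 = [1, 2, 3, 5, 6, 4, 0, 7]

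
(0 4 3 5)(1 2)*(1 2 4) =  (0 1 4 3 5)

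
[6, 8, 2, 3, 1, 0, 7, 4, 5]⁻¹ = [5, 4, 2, 3, 7, 8, 0, 6, 1]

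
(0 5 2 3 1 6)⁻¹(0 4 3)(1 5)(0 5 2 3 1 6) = (1 5 4)(2 6)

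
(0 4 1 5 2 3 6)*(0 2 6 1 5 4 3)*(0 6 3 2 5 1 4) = (0 2 6 5 3 4 1)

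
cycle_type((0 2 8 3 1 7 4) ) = 7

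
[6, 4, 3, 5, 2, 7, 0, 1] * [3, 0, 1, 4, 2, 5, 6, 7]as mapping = [0→6, 1→2, 2→4, 3→5, 4→1, 5→7, 6→3, 7→0]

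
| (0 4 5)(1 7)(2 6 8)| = 6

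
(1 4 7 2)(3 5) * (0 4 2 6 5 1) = (0 4 7 6 5 3 1 2)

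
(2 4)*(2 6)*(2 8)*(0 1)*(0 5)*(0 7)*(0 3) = (0 1 5 7 3)(2 4 6 8)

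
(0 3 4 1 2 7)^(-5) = (0 3 4 1 2 7)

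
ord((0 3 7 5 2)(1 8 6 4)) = 20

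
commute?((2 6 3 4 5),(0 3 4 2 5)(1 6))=no:(2 6 3 4 5) * (0 3 4 2 5)(1 6)=(0 3 2 1 6 4),(0 3 4 2 5)(1 6) * (2 6 3 4 5)=(0 4 6 1 3 5)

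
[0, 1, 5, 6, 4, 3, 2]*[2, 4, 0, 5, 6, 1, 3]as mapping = [0→2, 1→4, 2→1, 3→3, 4→6, 5→5, 6→0]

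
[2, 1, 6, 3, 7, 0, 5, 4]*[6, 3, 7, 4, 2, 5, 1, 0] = [7, 3, 1, 4, 0, 6, 5, 2]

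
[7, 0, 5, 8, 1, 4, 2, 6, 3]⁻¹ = [1, 4, 6, 8, 5, 2, 7, 0, 3]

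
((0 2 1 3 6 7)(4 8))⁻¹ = (0 7 6 3 1 2)(4 8)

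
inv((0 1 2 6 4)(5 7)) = (0 4 6 2 1)(5 7)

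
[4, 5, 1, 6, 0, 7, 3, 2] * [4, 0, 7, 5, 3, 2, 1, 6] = [3, 2, 0, 1, 4, 6, 5, 7] 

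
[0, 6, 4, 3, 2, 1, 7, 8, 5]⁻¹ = [0, 5, 4, 3, 2, 8, 1, 6, 7]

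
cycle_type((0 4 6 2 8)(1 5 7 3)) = 4.5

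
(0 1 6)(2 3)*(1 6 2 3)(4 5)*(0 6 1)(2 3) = (0 1 3 2)(4 5)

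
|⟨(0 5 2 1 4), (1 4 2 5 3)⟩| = 360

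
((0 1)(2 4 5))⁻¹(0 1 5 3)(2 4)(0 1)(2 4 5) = (0 2 3 1)(4 5)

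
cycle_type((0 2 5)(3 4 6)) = 3^2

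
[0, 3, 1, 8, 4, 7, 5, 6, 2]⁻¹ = [0, 2, 8, 1, 4, 6, 7, 5, 3]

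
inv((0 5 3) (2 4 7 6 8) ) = (0 3 5) (2 8 6 7 4) 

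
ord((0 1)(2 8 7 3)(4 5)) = 4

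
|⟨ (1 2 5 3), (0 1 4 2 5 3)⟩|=120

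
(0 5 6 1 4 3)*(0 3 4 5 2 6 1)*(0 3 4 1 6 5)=(0 2 5 6 3 4 1)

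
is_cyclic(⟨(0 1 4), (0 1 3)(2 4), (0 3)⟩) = no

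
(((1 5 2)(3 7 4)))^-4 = (1 2 5)(3 4 7)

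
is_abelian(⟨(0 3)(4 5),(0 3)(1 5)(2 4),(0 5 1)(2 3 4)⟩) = no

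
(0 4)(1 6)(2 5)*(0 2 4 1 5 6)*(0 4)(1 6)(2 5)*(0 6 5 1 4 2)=(0 5 6)(1 2 4)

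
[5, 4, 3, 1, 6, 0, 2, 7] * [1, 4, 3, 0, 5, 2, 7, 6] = [2, 5, 0, 4, 7, 1, 3, 6]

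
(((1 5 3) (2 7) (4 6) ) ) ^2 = (1 3 5) 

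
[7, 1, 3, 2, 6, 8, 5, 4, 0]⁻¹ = [8, 1, 3, 2, 7, 6, 4, 0, 5]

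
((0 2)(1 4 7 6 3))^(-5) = (0 2)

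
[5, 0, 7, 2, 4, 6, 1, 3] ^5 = [5, 0, 3, 7, 4, 6, 1, 2] 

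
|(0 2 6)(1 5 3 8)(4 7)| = 12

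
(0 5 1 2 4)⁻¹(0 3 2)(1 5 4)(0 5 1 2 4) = (0 2 1)(3 4 5)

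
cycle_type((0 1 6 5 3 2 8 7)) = 8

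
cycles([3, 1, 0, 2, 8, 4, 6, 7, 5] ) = (0 3 2)(4 8 5)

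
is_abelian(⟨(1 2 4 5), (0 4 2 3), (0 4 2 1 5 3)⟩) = no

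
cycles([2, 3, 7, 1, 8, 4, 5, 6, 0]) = (0 2 7 6 5 4 8)(1 3)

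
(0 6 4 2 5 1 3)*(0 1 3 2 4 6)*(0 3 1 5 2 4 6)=(0 3 5 1 4 6)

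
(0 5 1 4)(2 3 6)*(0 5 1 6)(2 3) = (0 1 4 5 6 3)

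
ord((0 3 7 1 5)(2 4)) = 10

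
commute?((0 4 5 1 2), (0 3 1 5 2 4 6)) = no:(0 4 5 1 2) * (0 3 1 5 2 4 6) = (0 6)(1 4 2 3), (0 3 1 5 2 4 6) * (0 4 5 1 2) = (0 3 2 5)(4 6)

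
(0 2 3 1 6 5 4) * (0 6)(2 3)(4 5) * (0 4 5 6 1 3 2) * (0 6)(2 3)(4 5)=(0 3 2 6 4 1 5)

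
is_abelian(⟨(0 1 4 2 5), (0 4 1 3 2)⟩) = no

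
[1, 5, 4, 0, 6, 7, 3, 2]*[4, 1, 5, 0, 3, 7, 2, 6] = [1, 7, 3, 4, 2, 6, 0, 5]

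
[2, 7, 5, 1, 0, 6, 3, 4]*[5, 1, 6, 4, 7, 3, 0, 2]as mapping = [0→6, 1→2, 2→3, 3→1, 4→5, 5→0, 6→4, 7→7]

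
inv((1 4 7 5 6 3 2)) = (1 2 3 6 5 7 4)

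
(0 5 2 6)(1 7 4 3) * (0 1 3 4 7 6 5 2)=(0 2 5)(1 6)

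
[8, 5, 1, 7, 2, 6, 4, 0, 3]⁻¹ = [7, 2, 4, 8, 6, 1, 5, 3, 0]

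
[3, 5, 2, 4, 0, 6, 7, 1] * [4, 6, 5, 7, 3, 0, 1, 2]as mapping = [0→7, 1→0, 2→5, 3→3, 4→4, 5→1, 6→2, 7→6]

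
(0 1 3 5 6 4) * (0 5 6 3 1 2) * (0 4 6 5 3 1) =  (0 2 4 3 5 1)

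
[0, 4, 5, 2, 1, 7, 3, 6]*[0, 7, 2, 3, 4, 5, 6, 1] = [0, 4, 5, 2, 7, 1, 3, 6]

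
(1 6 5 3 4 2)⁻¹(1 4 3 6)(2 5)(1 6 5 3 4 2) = (1 3)(2 4 5 6)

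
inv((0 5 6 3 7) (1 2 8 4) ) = (0 7 3 6 5) (1 4 8 2) 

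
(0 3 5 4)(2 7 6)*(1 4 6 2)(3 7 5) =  (0 7 2 5 6 1 4)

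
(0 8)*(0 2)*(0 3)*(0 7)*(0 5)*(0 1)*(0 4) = (0 8 2 3 7 5 1 4)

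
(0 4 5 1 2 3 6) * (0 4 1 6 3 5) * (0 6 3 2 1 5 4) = (0 5 3 2 4 6)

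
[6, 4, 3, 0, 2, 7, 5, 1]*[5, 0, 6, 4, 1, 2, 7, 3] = [7, 1, 4, 5, 6, 3, 2, 0]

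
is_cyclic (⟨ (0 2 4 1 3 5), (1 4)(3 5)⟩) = no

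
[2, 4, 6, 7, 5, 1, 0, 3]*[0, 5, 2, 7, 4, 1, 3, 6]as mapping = [0→2, 1→4, 2→3, 3→6, 4→1, 5→5, 6→0, 7→7]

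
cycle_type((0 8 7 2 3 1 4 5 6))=9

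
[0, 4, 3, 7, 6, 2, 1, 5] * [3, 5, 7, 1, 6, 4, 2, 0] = [3, 6, 1, 0, 2, 7, 5, 4]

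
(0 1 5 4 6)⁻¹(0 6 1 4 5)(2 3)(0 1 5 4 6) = (0 5 6 4 1)(2 3)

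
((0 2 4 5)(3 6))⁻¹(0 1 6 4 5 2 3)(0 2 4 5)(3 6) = (0 4 6 2 1 3 5)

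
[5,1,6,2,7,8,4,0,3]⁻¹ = [7,1,3,8,6,0,2,4,5]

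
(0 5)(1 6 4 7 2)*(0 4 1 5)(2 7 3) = (1 6)(2 5 4 3)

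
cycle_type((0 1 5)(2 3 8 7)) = 3.4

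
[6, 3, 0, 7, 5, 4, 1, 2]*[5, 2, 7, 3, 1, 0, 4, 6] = [4, 3, 5, 6, 0, 1, 2, 7]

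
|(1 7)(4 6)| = 2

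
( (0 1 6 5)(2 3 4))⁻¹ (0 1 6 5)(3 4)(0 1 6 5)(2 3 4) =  (0 1 6 5)(2 4)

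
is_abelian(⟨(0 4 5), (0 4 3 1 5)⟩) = no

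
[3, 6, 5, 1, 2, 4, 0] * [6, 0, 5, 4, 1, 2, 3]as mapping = [0→4, 1→3, 2→2, 3→0, 4→5, 5→1, 6→6]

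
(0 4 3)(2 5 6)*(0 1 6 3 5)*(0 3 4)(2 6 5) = (1 5 4 2 3)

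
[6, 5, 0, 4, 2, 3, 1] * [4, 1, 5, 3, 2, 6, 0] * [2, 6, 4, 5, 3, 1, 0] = [2, 0, 3, 4, 1, 5, 6]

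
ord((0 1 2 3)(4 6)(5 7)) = 4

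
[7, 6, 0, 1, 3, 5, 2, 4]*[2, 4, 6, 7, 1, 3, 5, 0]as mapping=[0→0, 1→5, 2→2, 3→4, 4→7, 5→3, 6→6, 7→1]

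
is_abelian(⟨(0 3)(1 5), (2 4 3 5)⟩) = no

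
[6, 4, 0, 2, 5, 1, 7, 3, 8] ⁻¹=[2, 5, 3, 7, 1, 4, 0, 6, 8] 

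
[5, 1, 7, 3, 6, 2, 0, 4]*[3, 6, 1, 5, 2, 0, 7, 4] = [0, 6, 4, 5, 7, 1, 3, 2]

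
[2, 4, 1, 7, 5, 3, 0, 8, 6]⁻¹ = [6, 2, 0, 5, 1, 4, 8, 3, 7]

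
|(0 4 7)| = 3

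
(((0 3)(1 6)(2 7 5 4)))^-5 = (0 3)(1 6)(2 4 5 7)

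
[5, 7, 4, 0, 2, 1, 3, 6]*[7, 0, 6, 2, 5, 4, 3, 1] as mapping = [0→4, 1→1, 2→5, 3→7, 4→6, 5→0, 6→2, 7→3] 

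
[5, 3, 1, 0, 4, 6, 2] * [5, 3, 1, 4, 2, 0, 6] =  [0, 4, 3, 5, 2, 6, 1]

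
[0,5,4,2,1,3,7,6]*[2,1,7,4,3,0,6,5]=[2,0,3,7,1,4,5,6]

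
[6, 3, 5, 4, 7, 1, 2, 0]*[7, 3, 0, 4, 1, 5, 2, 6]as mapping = [0→2, 1→4, 2→5, 3→1, 4→6, 5→3, 6→0, 7→7]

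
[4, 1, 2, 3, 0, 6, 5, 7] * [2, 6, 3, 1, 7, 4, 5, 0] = [7, 6, 3, 1, 2, 5, 4, 0]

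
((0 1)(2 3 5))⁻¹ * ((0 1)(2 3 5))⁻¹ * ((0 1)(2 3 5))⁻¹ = (0 1)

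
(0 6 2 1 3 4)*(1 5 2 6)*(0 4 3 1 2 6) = (0 2 5 6) 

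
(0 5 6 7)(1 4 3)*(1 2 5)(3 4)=(0 1 3 2 5 6 7)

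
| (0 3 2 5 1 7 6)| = 7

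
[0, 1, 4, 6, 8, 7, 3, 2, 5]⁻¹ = [0, 1, 7, 6, 2, 8, 3, 5, 4]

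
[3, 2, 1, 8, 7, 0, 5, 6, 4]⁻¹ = [5, 2, 1, 0, 8, 6, 7, 4, 3]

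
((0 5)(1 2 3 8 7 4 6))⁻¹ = (0 5)(1 6 4 7 8 3 2)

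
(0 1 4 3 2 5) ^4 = (0 2 4) (1 5 3) 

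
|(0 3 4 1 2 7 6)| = 7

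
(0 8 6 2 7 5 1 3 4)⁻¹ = (0 4 3 1 5 7 2 6 8)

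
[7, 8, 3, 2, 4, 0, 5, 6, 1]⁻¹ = [5, 8, 3, 2, 4, 6, 7, 0, 1]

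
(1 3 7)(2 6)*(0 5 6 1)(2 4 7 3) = (0 5 6 4 7)(1 2)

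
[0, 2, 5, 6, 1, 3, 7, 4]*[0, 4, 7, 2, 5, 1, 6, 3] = [0, 7, 1, 6, 4, 2, 3, 5]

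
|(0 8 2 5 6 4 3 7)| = 8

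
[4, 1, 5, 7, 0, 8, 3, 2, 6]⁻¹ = [4, 1, 7, 6, 0, 2, 8, 3, 5]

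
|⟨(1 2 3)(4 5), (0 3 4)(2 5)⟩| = 720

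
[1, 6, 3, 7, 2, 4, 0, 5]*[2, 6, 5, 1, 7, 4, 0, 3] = [6, 0, 1, 3, 5, 7, 2, 4]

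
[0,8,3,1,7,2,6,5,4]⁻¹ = [0,3,5,2,8,7,6,4,1]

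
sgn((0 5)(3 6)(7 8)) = -1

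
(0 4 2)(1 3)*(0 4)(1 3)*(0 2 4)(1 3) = (0 2)(1 3)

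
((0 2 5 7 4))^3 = (0 7 2 4 5)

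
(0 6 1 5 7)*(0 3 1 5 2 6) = (1 2 6 5 7 3)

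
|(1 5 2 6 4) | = 5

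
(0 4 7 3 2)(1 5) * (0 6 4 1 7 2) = (0 1 5 7 3)(2 6 4)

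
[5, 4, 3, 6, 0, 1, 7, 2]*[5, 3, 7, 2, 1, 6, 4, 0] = [6, 1, 2, 4, 5, 3, 0, 7]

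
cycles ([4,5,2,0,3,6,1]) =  (0 4 3)(1 5 6)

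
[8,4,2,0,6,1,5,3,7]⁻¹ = [3,5,2,7,1,6,4,8,0]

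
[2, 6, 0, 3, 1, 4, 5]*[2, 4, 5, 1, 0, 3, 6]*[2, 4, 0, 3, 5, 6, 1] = [6, 1, 0, 4, 5, 2, 3]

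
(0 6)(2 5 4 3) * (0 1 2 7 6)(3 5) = (1 2 3 7 6)(4 5)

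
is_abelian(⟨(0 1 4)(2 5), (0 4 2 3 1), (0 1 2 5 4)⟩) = no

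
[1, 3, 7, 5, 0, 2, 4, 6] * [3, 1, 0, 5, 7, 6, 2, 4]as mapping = [0→1, 1→5, 2→4, 3→6, 4→3, 5→0, 6→7, 7→2]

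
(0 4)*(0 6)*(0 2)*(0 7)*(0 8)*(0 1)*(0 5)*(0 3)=(0 4 6 2 7 8 1 5 3)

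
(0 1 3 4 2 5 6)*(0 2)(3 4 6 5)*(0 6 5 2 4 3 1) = (1 3 5 2)(4 6)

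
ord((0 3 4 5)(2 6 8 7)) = 4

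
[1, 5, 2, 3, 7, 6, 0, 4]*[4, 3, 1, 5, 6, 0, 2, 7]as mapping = [0→3, 1→0, 2→1, 3→5, 4→7, 5→2, 6→4, 7→6]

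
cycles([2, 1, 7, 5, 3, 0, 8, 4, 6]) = (0 2 7 4 3 5)(6 8)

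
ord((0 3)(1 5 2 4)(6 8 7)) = 12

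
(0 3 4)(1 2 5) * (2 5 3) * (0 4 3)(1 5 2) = (0 1 2)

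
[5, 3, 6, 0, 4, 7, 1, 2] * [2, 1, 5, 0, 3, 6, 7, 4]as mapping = [0→6, 1→0, 2→7, 3→2, 4→3, 5→4, 6→1, 7→5]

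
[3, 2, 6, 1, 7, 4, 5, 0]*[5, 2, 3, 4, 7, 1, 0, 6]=[4, 3, 0, 2, 6, 7, 1, 5]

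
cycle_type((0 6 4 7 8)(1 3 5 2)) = 4.5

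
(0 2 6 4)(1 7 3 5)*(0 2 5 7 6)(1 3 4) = (0 5 3 7 4 2)(1 6)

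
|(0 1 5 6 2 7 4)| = 7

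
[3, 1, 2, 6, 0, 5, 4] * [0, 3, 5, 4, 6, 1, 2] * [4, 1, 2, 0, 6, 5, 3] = [6, 0, 5, 2, 4, 1, 3]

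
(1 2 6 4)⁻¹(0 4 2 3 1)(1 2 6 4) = (0 1 6 3 2)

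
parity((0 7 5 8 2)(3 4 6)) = even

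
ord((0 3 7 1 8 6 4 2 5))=9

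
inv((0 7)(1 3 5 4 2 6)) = (0 7)(1 6 2 4 5 3)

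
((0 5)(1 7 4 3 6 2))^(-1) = (0 5)(1 2 6 3 4 7)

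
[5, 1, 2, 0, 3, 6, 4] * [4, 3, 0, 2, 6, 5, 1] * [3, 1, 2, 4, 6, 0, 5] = [0, 4, 3, 6, 2, 1, 5]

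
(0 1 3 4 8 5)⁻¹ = (0 5 8 4 3 1)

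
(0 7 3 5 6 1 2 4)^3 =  (0 5 2 7 6 4 3 1)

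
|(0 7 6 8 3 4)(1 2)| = 6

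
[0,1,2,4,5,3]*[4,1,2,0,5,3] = [4,1,2,5,3,0]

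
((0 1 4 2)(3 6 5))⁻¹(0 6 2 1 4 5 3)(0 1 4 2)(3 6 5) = (0 4 2 3 6 1 5)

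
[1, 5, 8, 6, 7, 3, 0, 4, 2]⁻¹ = [6, 0, 8, 5, 7, 1, 3, 4, 2]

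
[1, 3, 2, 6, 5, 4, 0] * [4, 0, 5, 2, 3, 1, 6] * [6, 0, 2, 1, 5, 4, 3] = [6, 2, 4, 3, 0, 1, 5]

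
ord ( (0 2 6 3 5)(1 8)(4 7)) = 10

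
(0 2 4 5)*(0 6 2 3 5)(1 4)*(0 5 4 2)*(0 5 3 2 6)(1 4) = (0 2 4 3 1 6 5)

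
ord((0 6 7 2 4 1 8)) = 7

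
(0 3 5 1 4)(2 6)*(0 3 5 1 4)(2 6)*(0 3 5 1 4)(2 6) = (0 1 3 4 5)(2 6)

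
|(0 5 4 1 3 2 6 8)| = 8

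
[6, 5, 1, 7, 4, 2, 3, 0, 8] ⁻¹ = [7, 2, 5, 6, 4, 1, 0, 3, 8] 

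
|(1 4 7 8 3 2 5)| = 7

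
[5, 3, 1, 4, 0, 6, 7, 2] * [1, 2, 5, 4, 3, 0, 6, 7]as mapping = [0→0, 1→4, 2→2, 3→3, 4→1, 5→6, 6→7, 7→5]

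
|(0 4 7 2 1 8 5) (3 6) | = 14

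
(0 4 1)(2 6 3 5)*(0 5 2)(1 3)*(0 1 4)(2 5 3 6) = (1 3 5)(4 6)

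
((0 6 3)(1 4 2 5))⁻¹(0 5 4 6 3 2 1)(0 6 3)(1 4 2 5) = (0 5 4 6 1 2 3)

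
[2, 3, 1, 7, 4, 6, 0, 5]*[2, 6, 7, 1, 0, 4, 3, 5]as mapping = [0→7, 1→1, 2→6, 3→5, 4→0, 5→3, 6→2, 7→4]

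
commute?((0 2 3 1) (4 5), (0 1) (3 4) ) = no:(0 2 3 1) (4 5) * (0 1) (3 4) = (0 2 4 5 3), (0 1) (3 4) * (0 2 3 1) (4 5) = (1 2 3 5 4) 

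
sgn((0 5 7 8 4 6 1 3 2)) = 1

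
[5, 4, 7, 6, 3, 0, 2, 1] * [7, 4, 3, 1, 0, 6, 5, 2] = [6, 0, 2, 5, 1, 7, 3, 4]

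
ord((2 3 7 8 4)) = 5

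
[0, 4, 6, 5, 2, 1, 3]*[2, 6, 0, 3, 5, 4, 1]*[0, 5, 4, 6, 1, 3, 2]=[4, 3, 5, 1, 0, 2, 6]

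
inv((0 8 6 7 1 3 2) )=(0 2 3 1 7 6 8) 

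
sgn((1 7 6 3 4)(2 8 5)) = 1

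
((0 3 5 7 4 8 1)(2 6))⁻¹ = (0 1 8 4 7 5 3)(2 6)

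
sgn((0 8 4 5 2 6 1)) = 1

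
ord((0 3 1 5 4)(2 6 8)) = 15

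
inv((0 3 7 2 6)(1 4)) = (0 6 2 7 3)(1 4)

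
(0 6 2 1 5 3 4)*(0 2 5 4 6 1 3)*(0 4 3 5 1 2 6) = (0 2 5 4 6 1 3)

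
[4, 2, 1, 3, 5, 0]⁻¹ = [5, 2, 1, 3, 0, 4]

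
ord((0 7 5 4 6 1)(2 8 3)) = 6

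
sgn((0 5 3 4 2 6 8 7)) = -1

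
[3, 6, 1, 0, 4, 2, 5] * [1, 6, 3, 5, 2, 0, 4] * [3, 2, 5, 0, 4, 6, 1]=[6, 4, 1, 2, 5, 0, 3]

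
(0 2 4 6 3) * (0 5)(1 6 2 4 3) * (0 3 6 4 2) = (0 2 6 1 4)(3 5)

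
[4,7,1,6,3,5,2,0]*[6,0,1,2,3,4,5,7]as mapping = [0→3,1→7,2→0,3→5,4→2,5→4,6→1,7→6]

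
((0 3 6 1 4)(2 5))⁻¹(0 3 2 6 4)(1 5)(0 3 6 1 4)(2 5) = (0 3 6 5 1)(2 4)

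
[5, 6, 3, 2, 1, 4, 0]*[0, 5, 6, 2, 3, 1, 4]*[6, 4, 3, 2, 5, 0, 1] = [4, 5, 3, 1, 0, 2, 6]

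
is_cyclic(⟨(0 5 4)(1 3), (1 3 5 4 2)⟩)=no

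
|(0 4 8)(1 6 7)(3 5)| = 6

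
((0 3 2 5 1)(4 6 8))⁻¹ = (0 1 5 2 3)(4 8 6)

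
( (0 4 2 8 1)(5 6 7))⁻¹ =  (0 1 8 2 4)(5 7 6)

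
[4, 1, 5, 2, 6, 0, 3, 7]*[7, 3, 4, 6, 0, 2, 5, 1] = [0, 3, 2, 4, 5, 7, 6, 1]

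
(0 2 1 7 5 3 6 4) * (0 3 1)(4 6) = (0 2)(1 7 5)(3 4)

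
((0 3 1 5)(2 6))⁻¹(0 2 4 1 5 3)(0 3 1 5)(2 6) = (0 1 3 6 4 5)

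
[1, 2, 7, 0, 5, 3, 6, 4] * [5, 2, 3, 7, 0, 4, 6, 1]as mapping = [0→2, 1→3, 2→1, 3→5, 4→4, 5→7, 6→6, 7→0]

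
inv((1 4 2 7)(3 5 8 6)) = (1 7 2 4)(3 6 8 5)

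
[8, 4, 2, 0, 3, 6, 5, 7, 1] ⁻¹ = [3, 8, 2, 4, 1, 6, 5, 7, 0] 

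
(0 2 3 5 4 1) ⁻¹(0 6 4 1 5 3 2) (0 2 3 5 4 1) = (0 4 5 3 2 6 1) 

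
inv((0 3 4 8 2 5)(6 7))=(0 5 2 8 4 3)(6 7)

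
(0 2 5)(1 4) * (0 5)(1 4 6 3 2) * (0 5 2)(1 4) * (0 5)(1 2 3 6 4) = (0 1 4 2)(3 5)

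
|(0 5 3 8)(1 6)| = 4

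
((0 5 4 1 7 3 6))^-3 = (0 7 5 3 4 6 1)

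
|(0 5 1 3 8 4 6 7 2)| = 9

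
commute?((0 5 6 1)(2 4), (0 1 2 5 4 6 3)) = no:(0 5 6 1)(2 4)*(0 1 2 5 4 6 3) = (0 4 5 3)(2 6), (0 1 2 5 4 6 3)*(0 5 6 1)(2 4) = (1 4)(2 6 3 5)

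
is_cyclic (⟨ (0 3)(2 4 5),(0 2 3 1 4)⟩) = no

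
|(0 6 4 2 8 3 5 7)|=8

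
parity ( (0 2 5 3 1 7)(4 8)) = even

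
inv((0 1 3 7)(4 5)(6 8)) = (0 7 3 1)(4 5)(6 8)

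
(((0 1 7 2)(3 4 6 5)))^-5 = (0 2 7 1)(3 5 6 4)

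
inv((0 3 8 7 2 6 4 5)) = (0 5 4 6 2 7 8 3)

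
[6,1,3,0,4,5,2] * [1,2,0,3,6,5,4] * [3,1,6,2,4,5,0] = [4,6,2,1,0,5,3]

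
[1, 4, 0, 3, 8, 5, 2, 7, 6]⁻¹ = [2, 0, 6, 3, 1, 5, 8, 7, 4]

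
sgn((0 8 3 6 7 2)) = -1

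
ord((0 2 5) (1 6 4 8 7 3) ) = 6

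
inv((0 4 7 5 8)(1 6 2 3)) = (0 8 5 7 4)(1 3 2 6)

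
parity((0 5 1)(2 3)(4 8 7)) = odd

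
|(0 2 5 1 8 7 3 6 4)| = 9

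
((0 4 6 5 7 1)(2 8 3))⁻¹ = (0 1 7 5 6 4)(2 3 8)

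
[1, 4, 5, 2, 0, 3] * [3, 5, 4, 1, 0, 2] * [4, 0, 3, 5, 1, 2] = [2, 4, 3, 1, 5, 0]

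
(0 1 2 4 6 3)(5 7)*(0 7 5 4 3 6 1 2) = (0 2 3 7 4 1)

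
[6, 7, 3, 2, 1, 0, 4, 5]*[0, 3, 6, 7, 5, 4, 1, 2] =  [1, 2, 7, 6, 3, 0, 5, 4]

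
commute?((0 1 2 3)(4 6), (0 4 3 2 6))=no:(0 1 2 3)(4 6)*(0 4 3 2 6)=(0 1 6 3 4), (0 4 3 2 6)*(0 1 2 3)(4 6)=(0 6 1 2 4)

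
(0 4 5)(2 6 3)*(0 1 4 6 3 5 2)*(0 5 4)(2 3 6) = (0 2 6 4 3 5 1)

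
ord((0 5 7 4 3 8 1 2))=8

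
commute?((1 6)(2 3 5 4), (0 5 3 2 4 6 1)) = no:(1 6)(2 3 5 4)*(0 5 3 2 4 6 1) = (0 5 6), (0 5 3 2 4 6 1)*(1 6)(2 3 5 4) = (0 4 1)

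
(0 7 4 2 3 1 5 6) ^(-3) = (0 1 4 6 3 7 5 2) 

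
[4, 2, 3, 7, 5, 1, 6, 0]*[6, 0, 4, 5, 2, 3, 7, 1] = [2, 4, 5, 1, 3, 0, 7, 6]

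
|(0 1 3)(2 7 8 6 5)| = 15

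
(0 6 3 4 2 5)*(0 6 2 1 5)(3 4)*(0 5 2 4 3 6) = (0 4 1 2 5)(3 6)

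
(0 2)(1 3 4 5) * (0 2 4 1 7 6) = (0 4 5 7 6)(1 3)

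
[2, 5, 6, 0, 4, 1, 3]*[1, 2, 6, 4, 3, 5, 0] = [6, 5, 0, 1, 3, 2, 4]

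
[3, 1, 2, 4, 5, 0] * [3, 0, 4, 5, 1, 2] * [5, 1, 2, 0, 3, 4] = [4, 5, 3, 1, 2, 0] 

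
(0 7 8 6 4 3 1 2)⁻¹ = (0 2 1 3 4 6 8 7)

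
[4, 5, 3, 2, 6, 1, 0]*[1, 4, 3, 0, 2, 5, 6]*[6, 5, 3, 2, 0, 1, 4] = [3, 1, 6, 2, 4, 0, 5]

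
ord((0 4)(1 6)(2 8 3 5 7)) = 10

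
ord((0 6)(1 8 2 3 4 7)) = 6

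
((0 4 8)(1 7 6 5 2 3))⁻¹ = (0 8 4)(1 3 2 5 6 7)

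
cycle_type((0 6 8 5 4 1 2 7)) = 8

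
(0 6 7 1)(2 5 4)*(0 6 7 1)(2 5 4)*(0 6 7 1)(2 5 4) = (0 1 7 6)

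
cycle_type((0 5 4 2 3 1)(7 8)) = 2.6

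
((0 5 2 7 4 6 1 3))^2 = (0 2 4 1)(3 5 7 6)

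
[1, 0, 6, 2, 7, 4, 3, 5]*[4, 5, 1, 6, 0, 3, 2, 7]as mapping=[0→5, 1→4, 2→2, 3→1, 4→7, 5→0, 6→6, 7→3]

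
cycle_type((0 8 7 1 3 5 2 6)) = 8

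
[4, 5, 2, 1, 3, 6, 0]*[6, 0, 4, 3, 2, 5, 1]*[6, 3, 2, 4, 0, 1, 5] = [2, 1, 0, 6, 4, 3, 5]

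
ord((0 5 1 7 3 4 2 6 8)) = 9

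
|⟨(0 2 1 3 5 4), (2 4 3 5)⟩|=720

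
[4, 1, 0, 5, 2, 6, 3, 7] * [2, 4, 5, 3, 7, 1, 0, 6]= [7, 4, 2, 1, 5, 0, 3, 6]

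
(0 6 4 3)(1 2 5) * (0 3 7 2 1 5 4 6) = (2 4 7)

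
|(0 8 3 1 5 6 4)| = 7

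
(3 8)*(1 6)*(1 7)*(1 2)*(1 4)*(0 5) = (0 5)(1 6 7 2 4)(3 8)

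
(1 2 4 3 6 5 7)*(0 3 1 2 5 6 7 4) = (0 3 7 2)(1 5 4)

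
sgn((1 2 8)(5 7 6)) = 1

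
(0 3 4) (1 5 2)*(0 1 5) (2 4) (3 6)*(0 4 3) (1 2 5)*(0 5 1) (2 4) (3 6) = (0 3 1 2) (5 6) 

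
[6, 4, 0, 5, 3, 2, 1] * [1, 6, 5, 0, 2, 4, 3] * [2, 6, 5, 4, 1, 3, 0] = [4, 5, 6, 1, 2, 3, 0]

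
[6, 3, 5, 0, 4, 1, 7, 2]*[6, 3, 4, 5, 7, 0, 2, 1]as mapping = [0→2, 1→5, 2→0, 3→6, 4→7, 5→3, 6→1, 7→4]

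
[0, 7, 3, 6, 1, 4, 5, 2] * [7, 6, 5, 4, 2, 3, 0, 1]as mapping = [0→7, 1→1, 2→4, 3→0, 4→6, 5→2, 6→3, 7→5]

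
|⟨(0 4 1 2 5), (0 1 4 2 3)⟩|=60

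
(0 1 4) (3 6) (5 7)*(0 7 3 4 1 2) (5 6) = (0 2) (3 5) (4 7 6) 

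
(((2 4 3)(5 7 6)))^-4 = (2 3 4)(5 6 7)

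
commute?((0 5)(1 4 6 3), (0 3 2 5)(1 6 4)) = no:(0 5)(1 4 6 3)*(0 3 2 5)(1 6 4) = (2 5 3 6), (0 3 2 5)(1 6 4)*(0 5)(1 4 6 3) = (0 1 3 2)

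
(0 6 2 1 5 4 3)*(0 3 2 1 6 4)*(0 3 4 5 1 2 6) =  (0 5 3 4 6 2)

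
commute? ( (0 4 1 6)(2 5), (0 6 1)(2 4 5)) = no: (0 4 1 6)(2 5)*(0 6 1)(2 4 5) = (0 5 4), (0 6 1)(2 4 5)*(0 4 1 6)(2 5) = (1 4 2)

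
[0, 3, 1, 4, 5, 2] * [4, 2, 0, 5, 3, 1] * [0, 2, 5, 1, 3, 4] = [3, 4, 5, 1, 2, 0]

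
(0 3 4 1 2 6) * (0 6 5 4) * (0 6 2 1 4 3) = (2 5 3 6)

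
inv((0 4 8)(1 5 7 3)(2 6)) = (0 8 4)(1 3 7 5)(2 6)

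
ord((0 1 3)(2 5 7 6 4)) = 15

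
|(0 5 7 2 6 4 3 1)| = 8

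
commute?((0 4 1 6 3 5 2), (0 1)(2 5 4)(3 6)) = no:(0 4 1 6 3 5 2) * (0 1)(2 5 4)(3 6) = (0 2 1 3 4), (0 1)(2 5 4)(3 6) * (0 4 1 6 3 5 2) = (0 6 5 1 4)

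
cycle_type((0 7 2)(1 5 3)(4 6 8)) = 3^3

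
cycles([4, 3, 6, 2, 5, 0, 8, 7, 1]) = (0 4 5)(1 3 2 6 8)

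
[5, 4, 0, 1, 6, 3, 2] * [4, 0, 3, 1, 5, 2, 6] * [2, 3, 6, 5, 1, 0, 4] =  [6, 0, 1, 2, 4, 3, 5]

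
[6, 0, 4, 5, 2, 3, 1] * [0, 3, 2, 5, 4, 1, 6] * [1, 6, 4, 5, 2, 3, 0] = [0, 1, 2, 6, 4, 3, 5]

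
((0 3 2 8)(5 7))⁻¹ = (0 8 2 3)(5 7)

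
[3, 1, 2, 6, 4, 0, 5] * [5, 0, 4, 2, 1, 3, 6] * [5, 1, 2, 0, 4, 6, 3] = [2, 5, 4, 3, 1, 6, 0]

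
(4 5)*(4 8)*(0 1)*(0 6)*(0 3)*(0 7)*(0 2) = (0 1 6 3 7 2)(4 5 8)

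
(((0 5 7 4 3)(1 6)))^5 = (1 6)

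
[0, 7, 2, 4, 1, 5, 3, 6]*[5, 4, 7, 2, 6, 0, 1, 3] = [5, 3, 7, 6, 4, 0, 2, 1]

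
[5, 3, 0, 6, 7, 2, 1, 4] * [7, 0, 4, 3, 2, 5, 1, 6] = [5, 3, 7, 1, 6, 4, 0, 2]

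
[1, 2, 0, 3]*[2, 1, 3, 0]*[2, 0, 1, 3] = [0, 3, 1, 2]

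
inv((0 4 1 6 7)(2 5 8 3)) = (0 7 6 1 4)(2 3 8 5)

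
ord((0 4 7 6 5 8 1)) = 7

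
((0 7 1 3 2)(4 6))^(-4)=(0 7 1 3 2)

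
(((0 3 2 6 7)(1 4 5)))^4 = (0 7 6 2 3)(1 4 5)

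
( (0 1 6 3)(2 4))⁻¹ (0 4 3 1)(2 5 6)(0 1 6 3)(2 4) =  (0 6 1 2)(3 4 5)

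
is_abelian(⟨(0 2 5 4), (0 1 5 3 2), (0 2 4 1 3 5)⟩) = no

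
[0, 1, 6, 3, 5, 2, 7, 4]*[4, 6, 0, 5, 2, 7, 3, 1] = [4, 6, 3, 5, 7, 0, 1, 2]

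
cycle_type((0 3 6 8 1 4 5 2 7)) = 9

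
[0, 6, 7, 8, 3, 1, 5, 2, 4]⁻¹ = [0, 5, 7, 4, 8, 6, 1, 2, 3]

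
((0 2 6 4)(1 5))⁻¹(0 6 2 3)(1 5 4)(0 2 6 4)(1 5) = (0 5 1)(2 4 6 3)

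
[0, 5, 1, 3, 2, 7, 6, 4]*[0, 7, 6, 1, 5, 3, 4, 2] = [0, 3, 7, 1, 6, 2, 4, 5]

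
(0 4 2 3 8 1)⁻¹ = (0 1 8 3 2 4)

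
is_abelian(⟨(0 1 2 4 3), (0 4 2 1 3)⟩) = no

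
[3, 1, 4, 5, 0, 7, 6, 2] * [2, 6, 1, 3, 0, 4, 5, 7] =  [3, 6, 0, 4, 2, 7, 5, 1]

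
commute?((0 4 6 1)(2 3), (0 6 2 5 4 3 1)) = no:(0 4 6 1)(2 3)*(0 6 2 5 4 3 1) = (0 3 5 4 2 1 6), (0 6 2 5 4 3 1)*(0 4 6 1)(2 3) = (0 1 4 2 5 6 3)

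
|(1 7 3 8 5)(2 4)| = 10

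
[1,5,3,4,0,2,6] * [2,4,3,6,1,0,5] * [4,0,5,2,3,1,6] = [3,4,6,0,5,2,1]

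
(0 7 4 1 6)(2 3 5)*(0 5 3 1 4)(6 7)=(0 6 5 2 1 7)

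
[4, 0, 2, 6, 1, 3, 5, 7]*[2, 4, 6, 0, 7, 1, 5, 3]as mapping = [0→7, 1→2, 2→6, 3→5, 4→4, 5→0, 6→1, 7→3]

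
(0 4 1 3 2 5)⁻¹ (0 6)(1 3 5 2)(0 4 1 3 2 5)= (0 5 3 2)(4 6)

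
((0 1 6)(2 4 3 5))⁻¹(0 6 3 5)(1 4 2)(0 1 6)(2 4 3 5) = (0 5 2 1)(3 4 6)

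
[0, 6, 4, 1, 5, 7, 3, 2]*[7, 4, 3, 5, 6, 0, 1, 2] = [7, 1, 6, 4, 0, 2, 5, 3]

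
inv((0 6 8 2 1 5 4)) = (0 4 5 1 2 8 6)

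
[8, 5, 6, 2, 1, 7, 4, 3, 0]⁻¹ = [8, 4, 3, 7, 6, 1, 2, 5, 0]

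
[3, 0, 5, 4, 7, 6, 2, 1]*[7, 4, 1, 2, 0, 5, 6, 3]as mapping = [0→2, 1→7, 2→5, 3→0, 4→3, 5→6, 6→1, 7→4]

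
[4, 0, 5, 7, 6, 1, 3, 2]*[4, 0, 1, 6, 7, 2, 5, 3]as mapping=[0→7, 1→4, 2→2, 3→3, 4→5, 5→0, 6→6, 7→1]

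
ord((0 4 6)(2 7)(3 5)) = 6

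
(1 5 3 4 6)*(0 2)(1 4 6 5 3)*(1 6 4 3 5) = (0 2)(1 5 6 3 4)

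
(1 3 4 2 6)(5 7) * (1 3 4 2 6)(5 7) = (1 4 6 3 2)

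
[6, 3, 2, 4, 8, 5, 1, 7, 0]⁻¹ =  [8, 6, 2, 1, 3, 5, 0, 7, 4]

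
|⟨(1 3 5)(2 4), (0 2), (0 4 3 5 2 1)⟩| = 720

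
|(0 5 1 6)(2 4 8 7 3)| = 20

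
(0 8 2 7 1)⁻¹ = (0 1 7 2 8)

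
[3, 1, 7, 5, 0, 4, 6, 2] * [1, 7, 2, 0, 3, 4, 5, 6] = [0, 7, 6, 4, 1, 3, 5, 2]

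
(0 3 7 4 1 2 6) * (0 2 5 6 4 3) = (1 5 6 2 4)(3 7)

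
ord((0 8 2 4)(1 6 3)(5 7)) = 12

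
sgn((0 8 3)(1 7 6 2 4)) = 1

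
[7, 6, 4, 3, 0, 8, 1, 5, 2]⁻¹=[4, 6, 8, 3, 2, 7, 1, 0, 5]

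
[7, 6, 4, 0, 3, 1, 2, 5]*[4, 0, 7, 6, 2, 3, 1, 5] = [5, 1, 2, 4, 6, 0, 7, 3]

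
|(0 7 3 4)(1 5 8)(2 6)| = 12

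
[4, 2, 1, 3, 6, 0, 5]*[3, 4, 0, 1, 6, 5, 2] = [6, 0, 4, 1, 2, 3, 5]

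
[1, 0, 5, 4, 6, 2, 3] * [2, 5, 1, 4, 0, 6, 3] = [5, 2, 6, 0, 3, 1, 4]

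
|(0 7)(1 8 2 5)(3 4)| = 4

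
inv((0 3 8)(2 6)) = (0 8 3)(2 6)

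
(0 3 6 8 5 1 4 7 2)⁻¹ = (0 2 7 4 1 5 8 6 3)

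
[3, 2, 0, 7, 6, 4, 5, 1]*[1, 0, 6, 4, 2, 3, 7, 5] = [4, 6, 1, 5, 7, 2, 3, 0]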